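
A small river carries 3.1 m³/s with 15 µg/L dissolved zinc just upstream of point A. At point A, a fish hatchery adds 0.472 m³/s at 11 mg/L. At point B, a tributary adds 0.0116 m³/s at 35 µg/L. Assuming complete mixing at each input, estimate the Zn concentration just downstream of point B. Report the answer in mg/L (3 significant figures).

1.46 mg/L

15 µg/L = 0.015 mg/L.
After input A: C = (3.1·0.015 + 0.472·11) / 3.572 = 1.467 mg/L.
35 µg/L = 0.035 mg/L.
After input B: C = (3.572·1.467 + 0.0116·0.035) / 3.584 = 1.462 mg/L.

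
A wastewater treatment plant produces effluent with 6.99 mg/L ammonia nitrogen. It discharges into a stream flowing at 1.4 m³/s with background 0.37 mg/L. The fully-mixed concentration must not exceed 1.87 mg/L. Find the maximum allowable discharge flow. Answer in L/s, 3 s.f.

410 L/s

Mass balance at complete mixing: C_std·(Q_w + Q_r) = Q_w·C_e + Q_r·C_b.
Rearranging, Q_w = Q_r·(C_std − C_b)/(C_e − C_std) = 1.4·(1.87 − 0.37) / (6.99 − 1.87) = 0.4102 m³/s.
= 410.2 L/s.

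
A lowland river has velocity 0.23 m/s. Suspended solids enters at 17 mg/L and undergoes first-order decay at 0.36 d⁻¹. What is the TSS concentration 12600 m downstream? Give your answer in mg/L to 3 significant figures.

Travel time t = 12600 m / 0.23 m/s = 1.26e+04/0.23 = 5.478e+04 s = 0.6341 d.
First-order decay: C = 17·exp(−0.36·0.6341) = 17·0.7959 = 13.53 mg/L.

13.5 mg/L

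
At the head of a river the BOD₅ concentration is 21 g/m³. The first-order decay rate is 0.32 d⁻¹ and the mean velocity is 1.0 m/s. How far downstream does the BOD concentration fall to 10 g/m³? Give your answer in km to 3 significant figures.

200 km

From C = C₀·e^(−kt), t = ln(C₀/C)/k = ln(21/10)/0.32 = 0.7419/0.32 = 2.319 d.
Distance = v·t = 1.0 m/s × 2.003e+05 s = 2.003e+05 m = 200.3 km.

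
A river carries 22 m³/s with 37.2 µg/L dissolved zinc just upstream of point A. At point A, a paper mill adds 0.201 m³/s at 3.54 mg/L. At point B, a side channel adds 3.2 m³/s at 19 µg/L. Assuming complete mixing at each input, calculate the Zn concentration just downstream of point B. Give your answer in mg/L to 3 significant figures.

0.0626 mg/L

37.2 µg/L = 0.0372 mg/L.
After input A: C = (22·0.0372 + 0.201·3.54) / 22.2 = 0.06891 mg/L.
19 µg/L = 0.019 mg/L.
After input B: C = (22.2·0.06891 + 3.2·0.019) / 25.4 = 0.06263 mg/L.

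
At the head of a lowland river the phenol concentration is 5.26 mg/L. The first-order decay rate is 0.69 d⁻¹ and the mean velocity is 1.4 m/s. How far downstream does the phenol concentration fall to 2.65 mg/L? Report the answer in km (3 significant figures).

From C = C₀·e^(−kt), t = ln(C₀/C)/k = ln(5.26/2.65)/0.69 = 0.6856/0.69 = 0.9936 d.
Distance = v·t = 1.4 m/s × 8.585e+04 s = 1.202e+05 m = 120.2 km.

120 km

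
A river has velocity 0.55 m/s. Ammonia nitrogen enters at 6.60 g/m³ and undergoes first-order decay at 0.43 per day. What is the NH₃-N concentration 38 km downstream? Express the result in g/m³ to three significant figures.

4.68 g/m³

Travel time t = 38 km / 0.55 m/s = 3.8e+04/0.55 = 6.909e+04 s = 0.7997 d.
First-order decay: C = 6.60·exp(−0.43·0.7997) = 6.60·0.709 = 4.68 g/m³.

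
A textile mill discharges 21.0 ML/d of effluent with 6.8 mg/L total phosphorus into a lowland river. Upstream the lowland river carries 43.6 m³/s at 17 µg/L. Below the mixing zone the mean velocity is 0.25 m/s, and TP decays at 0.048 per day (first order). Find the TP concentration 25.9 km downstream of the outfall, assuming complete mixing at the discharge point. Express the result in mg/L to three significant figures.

0.0515 mg/L

21.0 ML/d = 0.2431 m³/s.
17 µg/L = 0.017 mg/L.
After complete mixing, C₀ = (0.2431·6.8 + 43.6·0.017) / 43.84 = 0.0546 mg/L.
Travel time t = 2.59e+04 m / 0.25 m/s = 1.036e+05 s = 1.199 d.
C = 0.0546·exp(−0.048·1.199) = 0.0546·0.9441 = 0.05155 mg/L.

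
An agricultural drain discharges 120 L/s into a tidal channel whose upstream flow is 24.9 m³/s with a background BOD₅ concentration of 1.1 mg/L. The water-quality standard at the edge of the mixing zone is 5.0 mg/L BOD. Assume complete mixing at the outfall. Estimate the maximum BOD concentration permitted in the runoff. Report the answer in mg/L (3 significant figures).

814 mg/L

120 L/s = 0.12 m³/s.
Mass balance: 5·25.02 = 0.12·Cₑ + 24.9·1.1.
Cₑ = (125.1 − 27.39) / 0.12 = 814.2 mg/L.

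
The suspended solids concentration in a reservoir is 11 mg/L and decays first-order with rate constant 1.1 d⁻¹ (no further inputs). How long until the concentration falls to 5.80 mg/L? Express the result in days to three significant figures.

0.582 d

t = ln(C₀/C)/k = ln(11/5.80)/1.1 = 0.64/1.1 = 0.5819 d.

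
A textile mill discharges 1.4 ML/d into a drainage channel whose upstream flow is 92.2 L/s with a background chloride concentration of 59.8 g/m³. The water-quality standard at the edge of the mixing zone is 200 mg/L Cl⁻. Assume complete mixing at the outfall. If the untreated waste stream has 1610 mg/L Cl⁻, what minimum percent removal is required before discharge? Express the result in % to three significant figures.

38.0 %

1.4 ML/d = 0.0162 m³/s.
92.2 L/s = 0.0922 m³/s.
Mass balance: 200·0.1084 = 0.0162·Cₑ + 0.0922·59.8.
Cₑ = (21.68 − 5.514) / 0.0162 = 997.7 mg/L.
Required removal = 1 − 997.7/1610 = 38.03 %.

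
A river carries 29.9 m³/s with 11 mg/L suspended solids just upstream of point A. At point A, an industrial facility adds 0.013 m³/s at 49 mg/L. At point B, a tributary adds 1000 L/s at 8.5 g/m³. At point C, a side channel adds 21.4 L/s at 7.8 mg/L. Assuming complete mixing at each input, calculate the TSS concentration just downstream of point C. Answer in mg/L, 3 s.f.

10.9 mg/L

After input A: C = (29.9·11 + 0.013·49) / 29.91 = 11.02 mg/L.
1000 L/s = 1 m³/s.
After input B: C = (29.91·11.02 + 1·8.5) / 30.91 = 10.94 mg/L.
21.4 L/s = 0.0214 m³/s.
After input C: C = (30.91·10.94 + 0.0214·7.8) / 30.93 = 10.93 mg/L.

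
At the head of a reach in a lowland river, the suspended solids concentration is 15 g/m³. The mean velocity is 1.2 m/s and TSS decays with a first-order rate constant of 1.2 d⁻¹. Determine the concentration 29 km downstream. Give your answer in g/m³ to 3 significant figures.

10.7 g/m³

Travel time t = 29 km / 1.2 m/s = 2.9e+04/1.2 = 2.417e+04 s = 0.2797 d.
First-order decay: C = 15·exp(−1.2·0.2797) = 15·0.7149 = 10.72 g/m³.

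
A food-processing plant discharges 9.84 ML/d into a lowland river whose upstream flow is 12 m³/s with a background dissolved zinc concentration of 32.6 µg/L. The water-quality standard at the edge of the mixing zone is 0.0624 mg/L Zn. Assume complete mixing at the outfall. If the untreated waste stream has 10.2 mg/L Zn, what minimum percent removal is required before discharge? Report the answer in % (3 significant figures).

9.84 ML/d = 0.1139 m³/s.
32.6 µg/L = 0.0326 mg/L.
Mass balance: 0.0624·12.11 = 0.1139·Cₑ + 12·0.0326.
Cₑ = (0.7559 − 0.3912) / 0.1139 = 3.202 mg/L.
Required removal = 1 − 3.202/10.2 = 68.6 %.

68.6 %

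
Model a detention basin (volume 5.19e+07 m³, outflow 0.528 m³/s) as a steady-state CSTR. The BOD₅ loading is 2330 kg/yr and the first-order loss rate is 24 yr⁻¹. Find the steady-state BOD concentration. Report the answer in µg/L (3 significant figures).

1.85 µg/L

Outflow Q = 0.528 m³/s × 3.156e+07 s/yr = 1.666e+07 m³/yr.
Steady-state CSTR mass balance: W = Q·C + k·V·C, so C = W/(Q + kV).
Q + kV = 1.666e+07 + 24·5.19e+07 = 1.262e+09 m³/yr.
C = 2330/1.262e+09 = 1.846e-06 kg/m³ = 0.001846 mg/L = 1.846 µg/L.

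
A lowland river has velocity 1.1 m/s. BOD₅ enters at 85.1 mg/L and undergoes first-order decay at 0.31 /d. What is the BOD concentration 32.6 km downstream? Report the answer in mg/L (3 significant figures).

76.5 mg/L

Travel time t = 32.6 km / 1.1 m/s = 3.26e+04/1.1 = 2.964e+04 s = 0.343 d.
First-order decay: C = 85.1·exp(−0.31·0.343) = 85.1·0.8991 = 76.52 mg/L.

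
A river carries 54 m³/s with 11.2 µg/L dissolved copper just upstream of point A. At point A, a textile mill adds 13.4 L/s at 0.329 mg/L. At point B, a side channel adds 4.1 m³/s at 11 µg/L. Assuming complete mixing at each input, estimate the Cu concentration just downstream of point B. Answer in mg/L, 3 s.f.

0.0113 mg/L

11.2 µg/L = 0.0112 mg/L.
13.4 L/s = 0.0134 m³/s.
After input A: C = (54·0.0112 + 0.0134·0.329) / 54.01 = 0.01128 mg/L.
11 µg/L = 0.011 mg/L.
After input B: C = (54.01·0.01128 + 4.1·0.011) / 58.11 = 0.01126 mg/L.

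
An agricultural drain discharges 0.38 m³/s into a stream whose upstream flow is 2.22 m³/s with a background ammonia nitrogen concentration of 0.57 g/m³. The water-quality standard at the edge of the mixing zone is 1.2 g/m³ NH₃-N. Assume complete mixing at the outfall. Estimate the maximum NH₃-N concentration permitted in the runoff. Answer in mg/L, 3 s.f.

Mass balance: 1.2·2.6 = 0.38·Cₑ + 2.22·0.57.
Cₑ = (3.12 − 1.265) / 0.38 = 4.881 mg/L.

4.88 mg/L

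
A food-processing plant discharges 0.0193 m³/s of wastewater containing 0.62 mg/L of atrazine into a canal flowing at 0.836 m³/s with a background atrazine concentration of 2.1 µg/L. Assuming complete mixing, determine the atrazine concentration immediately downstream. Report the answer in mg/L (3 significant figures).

0.0160 mg/L

2.1 µg/L = 0.0021 mg/L.
Conservation of mass across the mixing zone: C = (0.0193·0.62 + 0.836·0.0021) / (0.0193 + 0.836) = 0.01372/0.8553 = 0.01604 mg/L.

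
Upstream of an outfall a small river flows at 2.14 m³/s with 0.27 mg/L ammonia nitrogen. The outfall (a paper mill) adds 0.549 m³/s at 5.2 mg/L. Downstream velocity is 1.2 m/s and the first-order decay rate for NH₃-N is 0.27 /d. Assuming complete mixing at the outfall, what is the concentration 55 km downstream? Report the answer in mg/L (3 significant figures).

1.11 mg/L

After complete mixing, C₀ = (0.549·5.2 + 2.14·0.27) / 2.689 = 1.277 mg/L.
Travel time t = 5.5e+04 m / 1.2 m/s = 4.583e+04 s = 0.5305 d.
C = 1.277·exp(−0.27·0.5305) = 1.277·0.8666 = 1.106 mg/L.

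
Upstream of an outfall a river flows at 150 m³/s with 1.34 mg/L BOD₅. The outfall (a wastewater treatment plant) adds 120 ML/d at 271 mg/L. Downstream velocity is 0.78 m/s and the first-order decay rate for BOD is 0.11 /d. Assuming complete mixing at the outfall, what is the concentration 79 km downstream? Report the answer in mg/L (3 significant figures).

3.35 mg/L

120 ML/d = 1.389 m³/s.
After complete mixing, C₀ = (1.389·271 + 150·1.34) / 151.4 = 3.814 mg/L.
Travel time t = 7.9e+04 m / 0.78 m/s = 1.013e+05 s = 1.172 d.
C = 3.814·exp(−0.11·1.172) = 3.814·0.879 = 3.353 mg/L.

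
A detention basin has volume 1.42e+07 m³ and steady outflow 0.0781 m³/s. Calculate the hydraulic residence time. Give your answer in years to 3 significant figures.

Q = 0.0781 m³/s × 3.156e+07 s/yr = 2.465e+06 m³/yr.
Hydraulic residence time τ = V/Q = 1.42e+07/2.465e+06 = 5.761 yr.

5.76 yr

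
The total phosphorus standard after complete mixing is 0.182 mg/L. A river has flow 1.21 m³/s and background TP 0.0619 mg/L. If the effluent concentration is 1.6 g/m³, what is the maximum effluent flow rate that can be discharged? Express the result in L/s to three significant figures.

Mass balance at complete mixing: C_std·(Q_w + Q_r) = Q_w·C_e + Q_r·C_b.
Rearranging, Q_w = Q_r·(C_std − C_b)/(C_e − C_std) = 1.21·(0.182 − 0.0619) / (1.6 − 0.182) = 0.1025 m³/s.
= 102.5 L/s.

102 L/s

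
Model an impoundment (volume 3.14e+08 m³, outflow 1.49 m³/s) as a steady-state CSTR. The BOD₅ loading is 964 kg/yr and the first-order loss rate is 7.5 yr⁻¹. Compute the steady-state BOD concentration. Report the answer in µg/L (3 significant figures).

Outflow Q = 1.49 m³/s × 3.156e+07 s/yr = 4.702e+07 m³/yr.
Steady-state CSTR mass balance: W = Q·C + k·V·C, so C = W/(Q + kV).
Q + kV = 4.702e+07 + 7.5·3.14e+08 = 2.402e+09 m³/yr.
C = 964/2.402e+09 = 4.013e-07 kg/m³ = 0.0004013 mg/L = 0.4013 µg/L.

0.401 µg/L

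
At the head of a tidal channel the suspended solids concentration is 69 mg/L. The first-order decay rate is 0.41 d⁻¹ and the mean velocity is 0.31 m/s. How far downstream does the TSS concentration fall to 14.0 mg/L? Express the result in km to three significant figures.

From C = C₀·e^(−kt), t = ln(C₀/C)/k = ln(69/14.0)/0.41 = 1.595/0.41 = 3.89 d.
Distance = v·t = 0.31 m/s × 3.361e+05 s = 1.042e+05 m = 104.2 km.

104 km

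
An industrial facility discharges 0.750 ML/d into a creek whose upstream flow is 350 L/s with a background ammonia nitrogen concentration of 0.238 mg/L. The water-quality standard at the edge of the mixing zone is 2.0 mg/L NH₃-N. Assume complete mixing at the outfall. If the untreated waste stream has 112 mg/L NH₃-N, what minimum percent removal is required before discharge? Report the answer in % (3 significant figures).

0.750 ML/d = 0.008681 m³/s.
350 L/s = 0.35 m³/s.
Mass balance: 2·0.3587 = 0.008681·Cₑ + 0.35·0.238.
Cₑ = (0.7174 − 0.0833) / 0.008681 = 73.04 mg/L.
Required removal = 1 − 73.04/112 = 34.78 %.

34.8 %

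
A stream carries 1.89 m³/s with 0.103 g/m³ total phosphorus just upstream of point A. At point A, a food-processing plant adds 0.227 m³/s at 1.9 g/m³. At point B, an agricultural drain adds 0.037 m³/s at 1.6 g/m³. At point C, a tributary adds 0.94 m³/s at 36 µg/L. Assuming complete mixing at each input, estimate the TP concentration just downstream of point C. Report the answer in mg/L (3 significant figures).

0.232 mg/L

After input A: C = (1.89·0.103 + 0.227·1.9) / 2.117 = 0.2957 mg/L.
After input B: C = (2.117·0.2957 + 0.037·1.6) / 2.154 = 0.3181 mg/L.
36 µg/L = 0.036 mg/L.
After input C: C = (2.154·0.3181 + 0.94·0.036) / 3.094 = 0.2324 mg/L.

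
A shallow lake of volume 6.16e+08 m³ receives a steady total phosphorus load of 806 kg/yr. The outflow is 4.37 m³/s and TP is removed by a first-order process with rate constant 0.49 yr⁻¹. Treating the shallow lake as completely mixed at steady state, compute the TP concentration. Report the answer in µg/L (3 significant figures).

1.83 µg/L

Outflow Q = 4.37 m³/s × 3.156e+07 s/yr = 1.379e+08 m³/yr.
Steady-state CSTR mass balance: W = Q·C + k·V·C, so C = W/(Q + kV).
Q + kV = 1.379e+08 + 0.49·6.16e+08 = 4.397e+08 m³/yr.
C = 806/4.397e+08 = 1.833e-06 kg/m³ = 0.001833 mg/L = 1.833 µg/L.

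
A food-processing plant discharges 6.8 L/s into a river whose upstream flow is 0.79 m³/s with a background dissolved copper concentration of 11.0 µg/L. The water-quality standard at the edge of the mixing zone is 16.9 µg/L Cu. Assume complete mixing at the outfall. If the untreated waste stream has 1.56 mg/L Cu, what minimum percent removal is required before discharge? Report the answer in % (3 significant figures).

6.8 L/s = 0.0068 m³/s.
11.0 µg/L = 0.011 mg/L.
16.9 µg/L = 0.0169 mg/L.
Mass balance: 0.0169·0.7968 = 0.0068·Cₑ + 0.79·0.011.
Cₑ = (0.01347 − 0.00869) / 0.0068 = 0.7023 mg/L.
Required removal = 1 − 0.7023/1.56 = 54.98 %.

55.0 %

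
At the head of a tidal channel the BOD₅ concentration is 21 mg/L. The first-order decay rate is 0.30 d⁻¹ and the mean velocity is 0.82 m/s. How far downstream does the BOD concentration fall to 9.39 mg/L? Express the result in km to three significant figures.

190 km

From C = C₀·e^(−kt), t = ln(C₀/C)/k = ln(21/9.39)/0.30 = 0.8049/0.30 = 2.683 d.
Distance = v·t = 0.82 m/s × 2.318e+05 s = 1.901e+05 m = 190.1 km.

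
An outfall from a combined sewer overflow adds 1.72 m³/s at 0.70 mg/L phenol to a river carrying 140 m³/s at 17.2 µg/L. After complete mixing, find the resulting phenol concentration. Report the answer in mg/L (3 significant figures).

17.2 µg/L = 0.0172 mg/L.
By mass balance at complete mixing, C = (1.72·0.7 + 140·0.0172) / (1.72 + 140) = 3.612/141.7 = 0.02549 mg/L.

0.0255 mg/L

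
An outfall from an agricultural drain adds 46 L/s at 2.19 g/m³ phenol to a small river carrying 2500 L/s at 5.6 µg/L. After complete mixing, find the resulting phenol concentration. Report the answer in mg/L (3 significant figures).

0.0451 mg/L

46 L/s = 0.046 m³/s.
2500 L/s = 2.5 m³/s.
5.6 µg/L = 0.0056 mg/L.
Conservation of mass across the mixing zone: C = (0.046·2.19 + 2.5·0.0056) / (0.046 + 2.5) = 0.1147/2.546 = 0.04507 mg/L.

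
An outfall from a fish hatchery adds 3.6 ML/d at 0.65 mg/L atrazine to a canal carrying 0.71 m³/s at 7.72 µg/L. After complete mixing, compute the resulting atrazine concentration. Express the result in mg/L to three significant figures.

3.6 ML/d = 0.04167 m³/s.
7.72 µg/L = 0.00772 mg/L.
By mass balance at complete mixing, C = (0.04167·0.65 + 0.71·0.00772) / (0.04167 + 0.71) = 0.03256/0.7517 = 0.04332 mg/L.

0.0433 mg/L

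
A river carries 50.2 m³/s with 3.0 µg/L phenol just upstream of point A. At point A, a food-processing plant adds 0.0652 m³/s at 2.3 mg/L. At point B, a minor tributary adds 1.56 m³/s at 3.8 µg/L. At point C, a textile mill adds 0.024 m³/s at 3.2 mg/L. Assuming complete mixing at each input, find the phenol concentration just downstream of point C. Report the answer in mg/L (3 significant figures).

3.0 µg/L = 0.003 mg/L.
After input A: C = (50.2·0.003 + 0.0652·2.3) / 50.27 = 0.005979 mg/L.
3.8 µg/L = 0.0038 mg/L.
After input B: C = (50.27·0.005979 + 1.56·0.0038) / 51.83 = 0.005914 mg/L.
After input C: C = (51.83·0.005914 + 0.024·3.2) / 51.85 = 0.007392 mg/L.

0.00739 mg/L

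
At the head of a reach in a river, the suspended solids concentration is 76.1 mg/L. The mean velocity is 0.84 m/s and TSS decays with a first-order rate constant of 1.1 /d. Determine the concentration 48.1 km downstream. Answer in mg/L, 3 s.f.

36.7 mg/L

Travel time t = 48.1 km / 0.84 m/s = 4.81e+04/0.84 = 5.726e+04 s = 0.6628 d.
First-order decay: C = 76.1·exp(−1.1·0.6628) = 76.1·0.4824 = 36.71 mg/L.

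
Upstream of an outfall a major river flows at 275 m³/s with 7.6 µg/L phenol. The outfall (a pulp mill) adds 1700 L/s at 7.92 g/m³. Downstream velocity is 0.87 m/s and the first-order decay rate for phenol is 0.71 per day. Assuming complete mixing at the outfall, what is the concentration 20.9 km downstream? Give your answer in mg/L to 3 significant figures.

1700 L/s = 1.7 m³/s.
7.6 µg/L = 0.0076 mg/L.
After complete mixing, C₀ = (1.7·7.92 + 275·0.0076) / 276.7 = 0.05621 mg/L.
Travel time t = 2.09e+04 m / 0.87 m/s = 2.402e+04 s = 0.278 d.
C = 0.05621·exp(−0.71·0.278) = 0.05621·0.8209 = 0.04614 mg/L.

0.0461 mg/L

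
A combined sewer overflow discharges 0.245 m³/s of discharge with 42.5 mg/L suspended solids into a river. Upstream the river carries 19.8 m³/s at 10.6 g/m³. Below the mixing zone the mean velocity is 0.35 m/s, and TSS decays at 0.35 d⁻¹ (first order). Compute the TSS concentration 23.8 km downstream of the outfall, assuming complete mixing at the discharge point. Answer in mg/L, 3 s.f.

8.34 mg/L

After complete mixing, C₀ = (0.245·42.5 + 19.8·10.6) / 20.05 = 10.99 mg/L.
Travel time t = 2.38e+04 m / 0.35 m/s = 6.8e+04 s = 0.787 d.
C = 10.99·exp(−0.35·0.787) = 10.99·0.7592 = 8.344 mg/L.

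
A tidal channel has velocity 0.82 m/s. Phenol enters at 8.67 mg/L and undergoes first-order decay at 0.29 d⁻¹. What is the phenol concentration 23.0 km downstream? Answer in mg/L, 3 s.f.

7.89 mg/L

Travel time t = 23.0 km / 0.82 m/s = 2.3e+04/0.82 = 2.805e+04 s = 0.3246 d.
First-order decay: C = 8.67·exp(−0.29·0.3246) = 8.67·0.9102 = 7.891 mg/L.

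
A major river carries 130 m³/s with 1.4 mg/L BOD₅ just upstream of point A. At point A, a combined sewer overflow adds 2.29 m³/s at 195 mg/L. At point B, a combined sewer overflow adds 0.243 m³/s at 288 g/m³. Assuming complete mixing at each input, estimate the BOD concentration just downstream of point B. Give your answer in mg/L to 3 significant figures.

After input A: C = (130·1.4 + 2.29·195) / 132.3 = 4.751 mg/L.
After input B: C = (132.3·4.751 + 0.243·288) / 132.5 = 5.271 mg/L.

5.27 mg/L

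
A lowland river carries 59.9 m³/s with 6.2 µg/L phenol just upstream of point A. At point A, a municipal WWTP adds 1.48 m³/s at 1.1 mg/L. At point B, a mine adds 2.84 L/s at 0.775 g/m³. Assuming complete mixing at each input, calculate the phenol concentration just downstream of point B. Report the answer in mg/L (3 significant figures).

0.0326 mg/L

6.2 µg/L = 0.0062 mg/L.
After input A: C = (59.9·0.0062 + 1.48·1.1) / 61.38 = 0.03257 mg/L.
2.84 L/s = 0.00284 m³/s.
After input B: C = (61.38·0.03257 + 0.00284·0.775) / 61.38 = 0.03261 mg/L.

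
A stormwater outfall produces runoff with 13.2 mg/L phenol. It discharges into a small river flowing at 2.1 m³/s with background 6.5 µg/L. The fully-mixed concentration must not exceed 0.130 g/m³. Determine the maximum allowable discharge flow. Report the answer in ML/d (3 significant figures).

6.5 µg/L = 0.0065 mg/L.
Mass balance at complete mixing: C_std·(Q_w + Q_r) = Q_w·C_e + Q_r·C_b.
Rearranging, Q_w = Q_r·(C_std − C_b)/(C_e − C_std) = 2.1·(0.13 − 0.0065) / (13.2 − 0.13) = 0.01984 m³/s.
= 1.714 ML/d.

1.71 ML/d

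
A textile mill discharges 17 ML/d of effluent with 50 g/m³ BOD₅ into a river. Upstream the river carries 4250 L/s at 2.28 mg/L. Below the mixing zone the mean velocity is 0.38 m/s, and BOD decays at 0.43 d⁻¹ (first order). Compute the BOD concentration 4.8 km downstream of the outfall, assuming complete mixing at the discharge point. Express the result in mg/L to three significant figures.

4.12 mg/L

17 ML/d = 0.1968 m³/s.
4250 L/s = 4.25 m³/s.
After complete mixing, C₀ = (0.1968·50 + 4.25·2.28) / 4.447 = 4.392 mg/L.
Travel time t = 4800 m / 0.38 m/s = 1.263e+04 s = 0.1462 d.
C = 4.392·exp(−0.43·0.1462) = 4.392·0.9391 = 4.124 mg/L.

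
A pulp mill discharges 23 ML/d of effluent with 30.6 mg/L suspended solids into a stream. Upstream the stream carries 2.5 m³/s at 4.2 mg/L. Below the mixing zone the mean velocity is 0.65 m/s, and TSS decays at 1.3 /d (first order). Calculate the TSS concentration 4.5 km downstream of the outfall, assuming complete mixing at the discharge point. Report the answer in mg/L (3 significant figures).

23 ML/d = 0.2662 m³/s.
After complete mixing, C₀ = (0.2662·30.6 + 2.5·4.2) / 2.766 = 6.741 mg/L.
Travel time t = 4500 m / 0.65 m/s = 6923 s = 0.08013 d.
C = 6.741·exp(−1.3·0.08013) = 6.741·0.9011 = 6.074 mg/L.

6.07 mg/L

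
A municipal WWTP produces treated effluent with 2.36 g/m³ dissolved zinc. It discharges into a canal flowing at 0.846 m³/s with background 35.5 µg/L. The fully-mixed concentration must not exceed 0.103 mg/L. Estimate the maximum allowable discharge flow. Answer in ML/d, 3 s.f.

35.5 µg/L = 0.0355 mg/L.
Mass balance at complete mixing: C_std·(Q_w + Q_r) = Q_w·C_e + Q_r·C_b.
Rearranging, Q_w = Q_r·(C_std − C_b)/(C_e − C_std) = 0.846·(0.103 − 0.0355) / (2.36 − 0.103) = 0.0253 m³/s.
= 2.186 ML/d.

2.19 ML/d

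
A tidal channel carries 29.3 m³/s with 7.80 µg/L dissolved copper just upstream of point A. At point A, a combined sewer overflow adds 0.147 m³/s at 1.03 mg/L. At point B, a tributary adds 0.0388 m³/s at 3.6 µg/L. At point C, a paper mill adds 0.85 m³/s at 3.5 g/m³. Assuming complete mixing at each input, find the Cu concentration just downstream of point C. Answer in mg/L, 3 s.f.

7.80 µg/L = 0.0078 mg/L.
After input A: C = (29.3·0.0078 + 0.147·1.03) / 29.45 = 0.0129 mg/L.
3.6 µg/L = 0.0036 mg/L.
After input B: C = (29.45·0.0129 + 0.0388·0.0036) / 29.49 = 0.01289 mg/L.
After input C: C = (29.49·0.01289 + 0.85·3.5) / 30.34 = 0.1106 mg/L.

0.111 mg/L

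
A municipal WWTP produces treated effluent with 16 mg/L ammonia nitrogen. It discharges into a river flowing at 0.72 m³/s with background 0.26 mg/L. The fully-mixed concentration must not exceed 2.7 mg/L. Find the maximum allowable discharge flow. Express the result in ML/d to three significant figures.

11.4 ML/d

Mass balance at complete mixing: C_std·(Q_w + Q_r) = Q_w·C_e + Q_r·C_b.
Rearranging, Q_w = Q_r·(C_std − C_b)/(C_e − C_std) = 0.72·(2.7 − 0.26) / (16 − 2.7) = 0.1321 m³/s.
= 11.41 ML/d.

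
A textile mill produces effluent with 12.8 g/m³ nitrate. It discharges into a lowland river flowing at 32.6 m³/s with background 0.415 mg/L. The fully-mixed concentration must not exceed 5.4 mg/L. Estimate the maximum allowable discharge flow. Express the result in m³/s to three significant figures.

Mass balance at complete mixing: C_std·(Q_w + Q_r) = Q_w·C_e + Q_r·C_b.
Rearranging, Q_w = Q_r·(C_std − C_b)/(C_e − C_std) = 32.6·(5.4 − 0.415) / (12.8 − 5.4) = 21.96 m³/s.

22.0 m³/s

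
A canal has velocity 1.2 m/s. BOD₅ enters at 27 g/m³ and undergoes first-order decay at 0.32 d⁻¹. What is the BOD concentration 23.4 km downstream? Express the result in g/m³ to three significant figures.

Travel time t = 23.4 km / 1.2 m/s = 2.34e+04/1.2 = 1.95e+04 s = 0.2257 d.
First-order decay: C = 27·exp(−0.32·0.2257) = 27·0.9303 = 25.12 g/m³.

25.1 g/m³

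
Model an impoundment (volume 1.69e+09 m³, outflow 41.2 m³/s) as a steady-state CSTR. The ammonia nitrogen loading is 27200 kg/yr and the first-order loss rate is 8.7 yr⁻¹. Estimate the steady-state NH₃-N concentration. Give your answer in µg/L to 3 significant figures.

Outflow Q = 41.2 m³/s × 3.156e+07 s/yr = 1.3e+09 m³/yr.
Steady-state CSTR mass balance: W = Q·C + k·V·C, so C = W/(Q + kV).
Q + kV = 1.3e+09 + 8.7·1.69e+09 = 1.6e+10 m³/yr.
C = 27200/1.6e+10 = 1.7e-06 kg/m³ = 0.0017 mg/L = 1.7 µg/L.

1.70 µg/L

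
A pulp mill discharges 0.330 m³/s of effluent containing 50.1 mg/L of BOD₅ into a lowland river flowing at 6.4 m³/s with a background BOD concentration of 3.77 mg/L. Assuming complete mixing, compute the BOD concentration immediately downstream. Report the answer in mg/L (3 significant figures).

Flow-weighted mixing gives C = (0.33·50.1 + 6.4·3.77) / (0.33 + 6.4) = 40.66/6.73 = 6.042 mg/L.

6.04 mg/L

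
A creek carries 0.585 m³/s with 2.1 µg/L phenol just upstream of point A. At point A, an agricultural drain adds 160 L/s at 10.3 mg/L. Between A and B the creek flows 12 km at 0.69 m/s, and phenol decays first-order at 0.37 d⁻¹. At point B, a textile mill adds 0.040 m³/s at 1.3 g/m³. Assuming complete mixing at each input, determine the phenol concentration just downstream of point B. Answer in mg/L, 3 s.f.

2.1 µg/L = 0.0021 mg/L.
160 L/s = 0.16 m³/s.
After input A: C = (0.585·0.0021 + 0.16·10.3) / 0.745 = 2.214 mg/L.
Over the 12 km reach to input B (t = 1.739e+04 s = 0.2013 d), decay gives C = 2.214·exp(−0.37·0.2013) = 2.055 mg/L.
After input B: C = (0.745·2.055 + 0.04·1.3) / 0.785 = 2.016 mg/L.

2.02 mg/L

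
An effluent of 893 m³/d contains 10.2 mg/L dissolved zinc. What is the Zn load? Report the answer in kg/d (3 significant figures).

9.11 kg/d

893 m³/d = 0.01034 m³/s.
Mass flux = Q·C = 0.01034 m³/s × 10.2 g/m³ = 0.1054 g/s.
= 0.1054 g/s × 86.4 = 9.109 kg/d.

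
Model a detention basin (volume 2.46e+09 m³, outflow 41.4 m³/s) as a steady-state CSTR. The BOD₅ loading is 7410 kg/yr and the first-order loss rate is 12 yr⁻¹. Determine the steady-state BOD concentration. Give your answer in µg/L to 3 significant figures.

0.240 µg/L

Outflow Q = 41.4 m³/s × 3.156e+07 s/yr = 1.306e+09 m³/yr.
Steady-state CSTR mass balance: W = Q·C + k·V·C, so C = W/(Q + kV).
Q + kV = 1.306e+09 + 12·2.46e+09 = 3.083e+10 m³/yr.
C = 7410/3.083e+10 = 2.404e-07 kg/m³ = 0.0002404 mg/L = 0.2404 µg/L.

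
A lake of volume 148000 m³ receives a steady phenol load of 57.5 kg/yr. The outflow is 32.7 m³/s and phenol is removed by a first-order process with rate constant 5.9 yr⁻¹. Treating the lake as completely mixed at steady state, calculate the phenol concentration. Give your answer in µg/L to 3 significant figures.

0.0557 µg/L

Outflow Q = 32.7 m³/s × 3.156e+07 s/yr = 1.032e+09 m³/yr.
Steady-state CSTR mass balance: W = Q·C + k·V·C, so C = W/(Q + kV).
Q + kV = 1.032e+09 + 5.9·148000 = 1.033e+09 m³/yr.
C = 57.5/1.033e+09 = 5.567e-08 kg/m³ = 5.567e-05 mg/L = 0.05567 µg/L.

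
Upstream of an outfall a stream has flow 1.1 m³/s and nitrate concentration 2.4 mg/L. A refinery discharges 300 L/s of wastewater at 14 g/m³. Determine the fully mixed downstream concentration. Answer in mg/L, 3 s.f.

4.89 mg/L

300 L/s = 0.3 m³/s.
Flow-weighted mixing gives C = (0.3·14 + 1.1·2.4) / (0.3 + 1.1) = 6.84/1.4 = 4.886 mg/L.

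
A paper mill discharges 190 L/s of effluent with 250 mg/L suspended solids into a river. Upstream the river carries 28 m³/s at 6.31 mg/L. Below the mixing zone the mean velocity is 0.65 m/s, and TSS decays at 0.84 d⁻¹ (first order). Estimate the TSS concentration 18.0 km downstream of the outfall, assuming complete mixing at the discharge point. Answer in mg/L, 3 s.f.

6.08 mg/L

190 L/s = 0.19 m³/s.
After complete mixing, C₀ = (0.19·250 + 28·6.31) / 28.19 = 7.952 mg/L.
Travel time t = 1.8e+04 m / 0.65 m/s = 2.769e+04 s = 0.3205 d.
C = 7.952·exp(−0.84·0.3205) = 7.952·0.764 = 6.075 mg/L.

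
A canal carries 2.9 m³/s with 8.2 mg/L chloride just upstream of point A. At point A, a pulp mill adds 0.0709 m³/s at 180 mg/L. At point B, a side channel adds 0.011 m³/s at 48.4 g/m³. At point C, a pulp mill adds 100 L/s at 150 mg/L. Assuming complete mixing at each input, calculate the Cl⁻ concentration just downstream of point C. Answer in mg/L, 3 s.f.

After input A: C = (2.9·8.2 + 0.0709·180) / 2.971 = 12.3 mg/L.
After input B: C = (2.971·12.3 + 0.011·48.4) / 2.982 = 12.43 mg/L.
100 L/s = 0.1 m³/s.
After input C: C = (2.982·12.43 + 0.1·150) / 3.082 = 16.9 mg/L.

16.9 mg/L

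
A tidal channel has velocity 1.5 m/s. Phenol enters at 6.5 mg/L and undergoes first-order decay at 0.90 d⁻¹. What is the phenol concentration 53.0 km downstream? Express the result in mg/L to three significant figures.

4.50 mg/L

Travel time t = 53.0 km / 1.5 m/s = 5.3e+04/1.5 = 3.533e+04 s = 0.409 d.
First-order decay: C = 6.5·exp(−0.90·0.409) = 6.5·0.6921 = 4.499 mg/L.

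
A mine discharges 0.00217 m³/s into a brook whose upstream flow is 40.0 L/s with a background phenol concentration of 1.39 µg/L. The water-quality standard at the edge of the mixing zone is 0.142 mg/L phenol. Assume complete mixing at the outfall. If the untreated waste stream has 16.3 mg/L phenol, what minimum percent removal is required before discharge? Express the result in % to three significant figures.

40.0 L/s = 0.04 m³/s.
1.39 µg/L = 0.00139 mg/L.
Mass balance: 0.142·0.04217 = 0.00217·Cₑ + 0.04·0.00139.
Cₑ = (0.005988 − 5.56e-05) / 0.00217 = 2.734 mg/L.
Required removal = 1 − 2.734/16.3 = 83.23 %.

83.2 %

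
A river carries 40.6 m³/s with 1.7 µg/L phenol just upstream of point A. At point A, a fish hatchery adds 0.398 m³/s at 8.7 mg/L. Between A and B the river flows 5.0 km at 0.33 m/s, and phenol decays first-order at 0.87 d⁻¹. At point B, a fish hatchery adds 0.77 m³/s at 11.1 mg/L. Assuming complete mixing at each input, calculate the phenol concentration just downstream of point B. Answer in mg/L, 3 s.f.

1.7 µg/L = 0.0017 mg/L.
After input A: C = (40.6·0.0017 + 0.398·8.7) / 41 = 0.08614 mg/L.
Over the 5.0 km reach to input B (t = 1.515e+04 s = 0.1754 d), decay gives C = 0.08614·exp(−0.87·0.1754) = 0.07395 mg/L.
After input B: C = (41·0.07395 + 0.77·11.1) / 41.77 = 0.2772 mg/L.

0.277 mg/L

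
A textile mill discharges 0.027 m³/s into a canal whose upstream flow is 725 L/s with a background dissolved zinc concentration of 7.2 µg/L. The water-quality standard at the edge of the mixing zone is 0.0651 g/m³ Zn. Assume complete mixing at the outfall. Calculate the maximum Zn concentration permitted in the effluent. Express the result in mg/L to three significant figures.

725 L/s = 0.725 m³/s.
7.2 µg/L = 0.0072 mg/L.
Mass balance: 0.0651·0.752 = 0.027·Cₑ + 0.725·0.0072.
Cₑ = (0.04896 − 0.00522) / 0.027 = 1.62 mg/L.

1.62 mg/L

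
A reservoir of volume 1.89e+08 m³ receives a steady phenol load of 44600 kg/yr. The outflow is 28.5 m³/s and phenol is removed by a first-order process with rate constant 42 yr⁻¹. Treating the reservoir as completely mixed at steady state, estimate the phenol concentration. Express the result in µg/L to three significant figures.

5.05 µg/L

Outflow Q = 28.5 m³/s × 3.156e+07 s/yr = 8.994e+08 m³/yr.
Steady-state CSTR mass balance: W = Q·C + k·V·C, so C = W/(Q + kV).
Q + kV = 8.994e+08 + 42·1.89e+08 = 8.837e+09 m³/yr.
C = 44600/8.837e+09 = 5.047e-06 kg/m³ = 0.005047 mg/L = 5.047 µg/L.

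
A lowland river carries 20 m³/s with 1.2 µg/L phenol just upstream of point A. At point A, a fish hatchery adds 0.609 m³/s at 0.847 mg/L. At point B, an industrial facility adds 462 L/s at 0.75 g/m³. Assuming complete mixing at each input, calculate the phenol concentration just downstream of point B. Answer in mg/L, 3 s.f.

0.0421 mg/L

1.2 µg/L = 0.0012 mg/L.
After input A: C = (20·0.0012 + 0.609·0.847) / 20.61 = 0.02619 mg/L.
462 L/s = 0.462 m³/s.
After input B: C = (20.61·0.02619 + 0.462·0.75) / 21.07 = 0.04206 mg/L.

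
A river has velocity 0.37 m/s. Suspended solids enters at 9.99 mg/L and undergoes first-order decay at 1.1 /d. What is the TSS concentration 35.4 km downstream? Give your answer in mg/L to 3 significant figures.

Travel time t = 35.4 km / 0.37 m/s = 3.54e+04/0.37 = 9.568e+04 s = 1.107 d.
First-order decay: C = 9.99·exp(−1.1·1.107) = 9.99·0.2958 = 2.955 mg/L.

2.95 mg/L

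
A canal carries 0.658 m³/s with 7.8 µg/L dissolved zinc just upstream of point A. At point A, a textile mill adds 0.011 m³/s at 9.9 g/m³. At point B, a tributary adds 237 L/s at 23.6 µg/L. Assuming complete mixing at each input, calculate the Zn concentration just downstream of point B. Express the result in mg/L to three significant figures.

0.132 mg/L

7.8 µg/L = 0.0078 mg/L.
After input A: C = (0.658·0.0078 + 0.011·9.9) / 0.669 = 0.1705 mg/L.
237 L/s = 0.237 m³/s.
23.6 µg/L = 0.0236 mg/L.
After input B: C = (0.669·0.1705 + 0.237·0.0236) / 0.906 = 0.132 mg/L.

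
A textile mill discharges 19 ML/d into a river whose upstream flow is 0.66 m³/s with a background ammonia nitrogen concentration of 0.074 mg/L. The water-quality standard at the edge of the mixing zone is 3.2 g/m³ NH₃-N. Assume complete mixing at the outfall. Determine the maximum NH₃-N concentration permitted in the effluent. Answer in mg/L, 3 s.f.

12.6 mg/L

19 ML/d = 0.2199 m³/s.
Mass balance: 3.2·0.8799 = 0.2199·Cₑ + 0.66·0.074.
Cₑ = (2.816 − 0.04884) / 0.2199 = 12.58 mg/L.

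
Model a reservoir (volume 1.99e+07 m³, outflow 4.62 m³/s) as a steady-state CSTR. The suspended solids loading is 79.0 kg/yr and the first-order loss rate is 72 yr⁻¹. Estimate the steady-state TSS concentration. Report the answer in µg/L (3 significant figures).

0.0500 µg/L

Outflow Q = 4.62 m³/s × 3.156e+07 s/yr = 1.458e+08 m³/yr.
Steady-state CSTR mass balance: W = Q·C + k·V·C, so C = W/(Q + kV).
Q + kV = 1.458e+08 + 72·1.99e+07 = 1.579e+09 m³/yr.
C = 79.0/1.579e+09 = 5.004e-08 kg/m³ = 5.004e-05 mg/L = 0.05004 µg/L.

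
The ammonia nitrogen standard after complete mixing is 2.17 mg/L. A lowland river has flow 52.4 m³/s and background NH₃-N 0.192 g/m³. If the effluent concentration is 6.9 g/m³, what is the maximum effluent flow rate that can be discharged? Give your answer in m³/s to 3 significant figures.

Mass balance at complete mixing: C_std·(Q_w + Q_r) = Q_w·C_e + Q_r·C_b.
Rearranging, Q_w = Q_r·(C_std − C_b)/(C_e − C_std) = 52.4·(2.17 − 0.192) / (6.9 − 2.17) = 21.91 m³/s.

21.9 m³/s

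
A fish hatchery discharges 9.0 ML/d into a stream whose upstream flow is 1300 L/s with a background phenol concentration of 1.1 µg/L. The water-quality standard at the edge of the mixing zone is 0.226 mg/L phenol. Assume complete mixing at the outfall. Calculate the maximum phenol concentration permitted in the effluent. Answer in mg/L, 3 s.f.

9.0 ML/d = 0.1042 m³/s.
1300 L/s = 1.3 m³/s.
1.1 µg/L = 0.0011 mg/L.
Mass balance: 0.226·1.404 = 0.1042·Cₑ + 1.3·0.0011.
Cₑ = (0.3173 − 0.00143) / 0.1042 = 3.033 mg/L.

3.03 mg/L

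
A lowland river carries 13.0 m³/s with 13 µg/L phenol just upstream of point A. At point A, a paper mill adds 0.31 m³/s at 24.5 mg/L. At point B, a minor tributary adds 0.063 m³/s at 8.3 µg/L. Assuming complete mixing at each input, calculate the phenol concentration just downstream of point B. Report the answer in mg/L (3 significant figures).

13 µg/L = 0.013 mg/L.
After input A: C = (13·0.013 + 0.31·24.5) / 13.31 = 0.5833 mg/L.
8.3 µg/L = 0.0083 mg/L.
After input B: C = (13.31·0.5833 + 0.063·0.0083) / 13.37 = 0.5806 mg/L.

0.581 mg/L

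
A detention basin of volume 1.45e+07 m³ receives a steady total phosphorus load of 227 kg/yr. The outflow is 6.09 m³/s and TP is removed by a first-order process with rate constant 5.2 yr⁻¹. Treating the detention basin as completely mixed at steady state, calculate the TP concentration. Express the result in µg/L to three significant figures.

Outflow Q = 6.09 m³/s × 3.156e+07 s/yr = 1.922e+08 m³/yr.
Steady-state CSTR mass balance: W = Q·C + k·V·C, so C = W/(Q + kV).
Q + kV = 1.922e+08 + 5.2·1.45e+07 = 2.676e+08 m³/yr.
C = 227/2.676e+08 = 8.483e-07 kg/m³ = 0.0008483 mg/L = 0.8483 µg/L.

0.848 µg/L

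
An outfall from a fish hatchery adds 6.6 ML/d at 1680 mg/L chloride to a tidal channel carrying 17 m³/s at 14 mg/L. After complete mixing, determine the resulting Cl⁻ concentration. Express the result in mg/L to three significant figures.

6.6 ML/d = 0.07639 m³/s.
By mass balance at complete mixing, C = (0.07639·1680 + 17·14) / (0.07639 + 17) = 366.3/17.08 = 21.45 mg/L.

21.5 mg/L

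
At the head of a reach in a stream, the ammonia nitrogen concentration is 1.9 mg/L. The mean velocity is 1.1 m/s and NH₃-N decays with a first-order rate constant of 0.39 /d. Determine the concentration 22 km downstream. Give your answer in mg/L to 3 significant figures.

1.74 mg/L

Travel time t = 22 km / 1.1 m/s = 2.2e+04/1.1 = 2e+04 s = 0.2315 d.
First-order decay: C = 1.9·exp(−0.39·0.2315) = 1.9·0.9137 = 1.736 mg/L.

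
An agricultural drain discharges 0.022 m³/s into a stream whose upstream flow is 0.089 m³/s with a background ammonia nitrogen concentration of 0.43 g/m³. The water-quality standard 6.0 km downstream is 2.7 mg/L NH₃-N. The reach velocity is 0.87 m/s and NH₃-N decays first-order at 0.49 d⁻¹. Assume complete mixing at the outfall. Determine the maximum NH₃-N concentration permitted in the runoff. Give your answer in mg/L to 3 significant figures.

12.4 mg/L

Travel time to the compliance point: t = 6000/0.87 = 6897 s = 0.07982 d; decay factor exp(−0.49·0.07982) = 0.9616.
So the concentration just after mixing may be at most 2.7/0.9616 = 2.808 mg/L.
Mass balance: 2.808·0.111 = 0.022·Cₑ + 0.089·0.43.
Cₑ = (0.3117 − 0.03827) / 0.022 = 12.43 mg/L.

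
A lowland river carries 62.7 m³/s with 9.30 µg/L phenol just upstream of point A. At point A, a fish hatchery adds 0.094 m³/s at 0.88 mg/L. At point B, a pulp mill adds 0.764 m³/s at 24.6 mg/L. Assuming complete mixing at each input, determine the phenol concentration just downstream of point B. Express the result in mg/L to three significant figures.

9.30 µg/L = 0.0093 mg/L.
After input A: C = (62.7·0.0093 + 0.094·0.88) / 62.79 = 0.0106 mg/L.
After input B: C = (62.79·0.0106 + 0.764·24.6) / 63.56 = 0.3062 mg/L.

0.306 mg/L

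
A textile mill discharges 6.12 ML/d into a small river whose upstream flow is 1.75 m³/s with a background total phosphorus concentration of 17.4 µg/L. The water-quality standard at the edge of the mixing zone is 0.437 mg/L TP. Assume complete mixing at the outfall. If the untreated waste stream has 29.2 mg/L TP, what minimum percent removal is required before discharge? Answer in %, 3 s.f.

6.12 ML/d = 0.07083 m³/s.
17.4 µg/L = 0.0174 mg/L.
Mass balance: 0.437·1.821 = 0.07083·Cₑ + 1.75·0.0174.
Cₑ = (0.7957 − 0.03045) / 0.07083 = 10.8 mg/L.
Required removal = 1 − 10.8/29.2 = 63 %.

63.0 %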